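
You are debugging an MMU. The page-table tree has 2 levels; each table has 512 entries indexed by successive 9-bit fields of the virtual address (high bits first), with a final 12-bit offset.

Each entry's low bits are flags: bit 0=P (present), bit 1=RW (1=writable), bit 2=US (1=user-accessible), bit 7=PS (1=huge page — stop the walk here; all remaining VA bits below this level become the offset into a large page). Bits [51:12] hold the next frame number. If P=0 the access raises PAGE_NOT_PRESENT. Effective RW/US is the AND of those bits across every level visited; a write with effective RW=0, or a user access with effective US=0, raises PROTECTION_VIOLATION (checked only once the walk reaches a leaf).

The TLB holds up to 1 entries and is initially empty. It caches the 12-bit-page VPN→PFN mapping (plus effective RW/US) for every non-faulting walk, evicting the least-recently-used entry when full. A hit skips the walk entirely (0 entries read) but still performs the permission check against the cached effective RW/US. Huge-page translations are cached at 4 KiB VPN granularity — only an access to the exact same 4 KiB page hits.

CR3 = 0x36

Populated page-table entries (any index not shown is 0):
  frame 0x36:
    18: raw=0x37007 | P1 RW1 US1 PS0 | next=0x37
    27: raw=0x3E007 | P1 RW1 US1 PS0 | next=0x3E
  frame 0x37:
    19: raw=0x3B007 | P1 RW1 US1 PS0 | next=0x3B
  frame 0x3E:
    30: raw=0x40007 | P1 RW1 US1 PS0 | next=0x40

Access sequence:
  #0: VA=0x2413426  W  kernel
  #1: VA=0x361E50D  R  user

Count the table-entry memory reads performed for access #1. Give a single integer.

Trace:
#0 VA=0x2413426 (w,kernel):
  L0 @0x36[18] → 0x37007  P=1,RW=1,US=1,PS=0
  L1 @0x37[19] → 0x3B007  P=1,RW=1,US=1,PS=0
  → PA=0x3B426  (2 entries read)
#1 VA=0x361E50D (r,user):
  L0 @0x36[27] → 0x3E007  P=1,RW=1,US=1,PS=0
  L1 @0x3E[30] → 0x40007  P=1,RW=1,US=1,PS=0
  → PA=0x4050D  (2 entries read)

Entries read for #1: 2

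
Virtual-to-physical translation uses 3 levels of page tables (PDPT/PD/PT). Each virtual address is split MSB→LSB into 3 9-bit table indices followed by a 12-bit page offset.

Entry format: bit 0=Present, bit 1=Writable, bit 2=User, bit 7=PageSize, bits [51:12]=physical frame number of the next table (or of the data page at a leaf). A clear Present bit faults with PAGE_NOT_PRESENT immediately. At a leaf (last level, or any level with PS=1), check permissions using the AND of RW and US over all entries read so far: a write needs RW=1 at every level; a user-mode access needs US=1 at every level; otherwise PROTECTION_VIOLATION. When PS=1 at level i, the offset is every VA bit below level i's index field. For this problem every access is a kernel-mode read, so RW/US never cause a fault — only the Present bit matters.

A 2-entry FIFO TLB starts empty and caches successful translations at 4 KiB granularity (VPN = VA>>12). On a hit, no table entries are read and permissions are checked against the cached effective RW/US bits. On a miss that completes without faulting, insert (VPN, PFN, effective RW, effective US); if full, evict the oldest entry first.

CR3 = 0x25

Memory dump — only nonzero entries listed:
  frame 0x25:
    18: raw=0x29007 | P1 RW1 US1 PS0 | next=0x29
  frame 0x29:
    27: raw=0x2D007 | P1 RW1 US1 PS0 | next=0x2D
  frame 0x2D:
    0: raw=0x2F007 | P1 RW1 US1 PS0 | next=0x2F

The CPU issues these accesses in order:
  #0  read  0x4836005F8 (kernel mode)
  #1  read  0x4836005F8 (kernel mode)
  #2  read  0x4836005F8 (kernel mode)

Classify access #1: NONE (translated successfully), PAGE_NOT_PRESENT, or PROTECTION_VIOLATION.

Walk each access:
#0 VA=0x4836005F8 (r,kernel):
  lvl0: tbl 0x25, slot 18 ⇒ 0x29007 (P1/RW1/US1/PS0)
  lvl1: tbl 0x29, slot 27 ⇒ 0x2D007 (P1/RW1/US1/PS0)
  lvl2: tbl 0x2D, slot 0 ⇒ 0x2F007 (P1/RW1/US1/PS0)
  ⇒ phys 0x2F5F8  [3 reads]
#1 VA=0x4836005F8 (r,kernel):
  TLB hit vpn=0x483600 → PA=0x2F5F8
#2 VA=0x4836005F8 (r,kernel):
  TLB hit vpn=0x483600 → PA=0x2F5F8

Access #1 fault: NONE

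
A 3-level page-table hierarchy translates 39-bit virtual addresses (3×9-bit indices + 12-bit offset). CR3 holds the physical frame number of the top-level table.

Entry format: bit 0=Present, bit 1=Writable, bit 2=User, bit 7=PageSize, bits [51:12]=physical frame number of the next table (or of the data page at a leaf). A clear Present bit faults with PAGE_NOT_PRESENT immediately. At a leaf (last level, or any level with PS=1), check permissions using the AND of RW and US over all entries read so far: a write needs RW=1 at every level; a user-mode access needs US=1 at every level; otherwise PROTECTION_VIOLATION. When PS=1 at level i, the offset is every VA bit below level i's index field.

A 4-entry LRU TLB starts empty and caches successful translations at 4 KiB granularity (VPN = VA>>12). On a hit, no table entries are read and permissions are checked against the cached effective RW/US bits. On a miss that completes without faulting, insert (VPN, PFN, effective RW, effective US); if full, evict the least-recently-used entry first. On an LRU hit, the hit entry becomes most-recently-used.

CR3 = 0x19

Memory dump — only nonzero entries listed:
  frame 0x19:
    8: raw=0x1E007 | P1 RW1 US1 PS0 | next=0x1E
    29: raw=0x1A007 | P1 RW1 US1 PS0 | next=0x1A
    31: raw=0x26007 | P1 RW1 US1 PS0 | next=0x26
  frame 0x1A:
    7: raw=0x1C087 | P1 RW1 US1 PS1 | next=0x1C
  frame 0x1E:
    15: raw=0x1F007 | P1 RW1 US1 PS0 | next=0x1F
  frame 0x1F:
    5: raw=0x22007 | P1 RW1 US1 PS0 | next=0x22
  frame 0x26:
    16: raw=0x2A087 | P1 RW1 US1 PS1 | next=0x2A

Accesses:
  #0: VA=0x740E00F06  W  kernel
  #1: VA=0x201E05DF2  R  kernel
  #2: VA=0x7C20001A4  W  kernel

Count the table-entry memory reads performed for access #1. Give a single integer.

Walk each access:
#0 VA=0x740E00F06 (w,kernel):
  lvl0: tbl 0x19, slot 29 ⇒ 0x1A007 (P1/RW1/US1/PS0)
  lvl1: tbl 0x1A, slot 7 ⇒ 0x1C087 (P1/RW1/US1/PS1)
  ⇒ phys 0x1CF06 (huge @L1)  [2 reads]
#1 VA=0x201E05DF2 (r,kernel):
  lvl0: tbl 0x19, slot 8 ⇒ 0x1E007 (P1/RW1/US1/PS0)
  lvl1: tbl 0x1E, slot 15 ⇒ 0x1F007 (P1/RW1/US1/PS0)
  lvl2: tbl 0x1F, slot 5 ⇒ 0x22007 (P1/RW1/US1/PS0)
  ⇒ phys 0x22DF2  [3 reads]
#2 VA=0x7C20001A4 (w,kernel):
  lvl0: tbl 0x19, slot 31 ⇒ 0x26007 (P1/RW1/US1/PS0)
  lvl1: tbl 0x26, slot 16 ⇒ 0x2A087 (P1/RW1/US1/PS1)
  ⇒ phys 0x2A1A4 (huge @L1)  [2 reads]

Entries read for #1: 3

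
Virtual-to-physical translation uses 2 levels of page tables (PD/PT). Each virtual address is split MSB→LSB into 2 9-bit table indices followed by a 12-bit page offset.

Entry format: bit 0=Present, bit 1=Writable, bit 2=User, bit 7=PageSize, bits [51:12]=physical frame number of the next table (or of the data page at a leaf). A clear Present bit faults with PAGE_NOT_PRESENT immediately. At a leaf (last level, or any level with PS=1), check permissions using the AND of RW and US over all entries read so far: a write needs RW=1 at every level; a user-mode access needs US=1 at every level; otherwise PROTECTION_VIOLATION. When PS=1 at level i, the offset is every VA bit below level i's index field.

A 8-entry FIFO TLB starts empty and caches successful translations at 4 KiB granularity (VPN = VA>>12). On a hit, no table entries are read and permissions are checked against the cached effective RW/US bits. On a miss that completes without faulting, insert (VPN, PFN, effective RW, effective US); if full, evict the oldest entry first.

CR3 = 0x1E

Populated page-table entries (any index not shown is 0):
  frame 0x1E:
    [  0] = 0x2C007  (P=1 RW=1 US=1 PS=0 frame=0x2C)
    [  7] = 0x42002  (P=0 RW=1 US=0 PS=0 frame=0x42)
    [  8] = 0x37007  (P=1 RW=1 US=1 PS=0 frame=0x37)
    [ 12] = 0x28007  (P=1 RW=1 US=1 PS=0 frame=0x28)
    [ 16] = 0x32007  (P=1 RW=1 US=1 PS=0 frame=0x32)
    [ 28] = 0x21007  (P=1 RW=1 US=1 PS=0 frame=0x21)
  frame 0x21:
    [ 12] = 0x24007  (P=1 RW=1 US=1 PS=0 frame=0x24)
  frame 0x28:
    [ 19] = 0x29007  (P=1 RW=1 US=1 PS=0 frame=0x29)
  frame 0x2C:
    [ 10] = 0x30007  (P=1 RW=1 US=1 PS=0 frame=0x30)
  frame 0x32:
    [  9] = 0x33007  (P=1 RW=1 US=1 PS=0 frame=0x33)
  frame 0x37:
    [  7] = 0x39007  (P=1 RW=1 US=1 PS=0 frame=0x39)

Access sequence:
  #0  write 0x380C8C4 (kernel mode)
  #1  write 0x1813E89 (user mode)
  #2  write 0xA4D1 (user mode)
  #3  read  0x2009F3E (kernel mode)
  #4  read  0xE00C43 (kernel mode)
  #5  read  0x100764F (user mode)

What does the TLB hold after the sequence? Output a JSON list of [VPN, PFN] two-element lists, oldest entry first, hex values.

Per-access translation:
#0 VA=0x380C8C4 (w,kernel):
  lvl0: tbl 0x1E, slot 28 ⇒ 0x21007 (P1/RW1/US1/PS0)
  lvl1: tbl 0x21, slot 12 ⇒ 0x24007 (P1/RW1/US1/PS0)
  ⇒ phys 0x248C4  [2 reads]
#1 VA=0x1813E89 (w,user):
  lvl0: tbl 0x1E, slot 12 ⇒ 0x28007 (P1/RW1/US1/PS0)
  lvl1: tbl 0x28, slot 19 ⇒ 0x29007 (P1/RW1/US1/PS0)
  ⇒ phys 0x29E89  [2 reads]
#2 VA=0xA4D1 (w,user):
  lvl0: tbl 0x1E, slot 0 ⇒ 0x2C007 (P1/RW1/US1/PS0)
  lvl1: tbl 0x2C, slot 10 ⇒ 0x30007 (P1/RW1/US1/PS0)
  ⇒ phys 0x304D1  [2 reads]
#3 VA=0x2009F3E (r,kernel):
  lvl0: tbl 0x1E, slot 16 ⇒ 0x32007 (P1/RW1/US1/PS0)
  lvl1: tbl 0x32, slot 9 ⇒ 0x33007 (P1/RW1/US1/PS0)
  ⇒ phys 0x33F3E  [2 reads]
#4 VA=0xE00C43 (r,kernel):
  lvl0: tbl 0x1E, slot 7 ⇒ 0x42002 (P0/RW1/US0/PS0)
  → PAGE_NOT_PRESENT  (1 entries read)
#5 VA=0x100764F (r,user):
  lvl0: tbl 0x1E, slot 8 ⇒ 0x37007 (P1/RW1/US1/PS0)
  lvl1: tbl 0x37, slot 7 ⇒ 0x39007 (P1/RW1/US1/PS0)
  ⇒ phys 0x3964F  [2 reads]

TLB: [["0x380C", "0x24"], ["0x1813", "0x29"], ["0xA", "0x30"], ["0x2009", "0x33"], ["0x1007", "0x39"]]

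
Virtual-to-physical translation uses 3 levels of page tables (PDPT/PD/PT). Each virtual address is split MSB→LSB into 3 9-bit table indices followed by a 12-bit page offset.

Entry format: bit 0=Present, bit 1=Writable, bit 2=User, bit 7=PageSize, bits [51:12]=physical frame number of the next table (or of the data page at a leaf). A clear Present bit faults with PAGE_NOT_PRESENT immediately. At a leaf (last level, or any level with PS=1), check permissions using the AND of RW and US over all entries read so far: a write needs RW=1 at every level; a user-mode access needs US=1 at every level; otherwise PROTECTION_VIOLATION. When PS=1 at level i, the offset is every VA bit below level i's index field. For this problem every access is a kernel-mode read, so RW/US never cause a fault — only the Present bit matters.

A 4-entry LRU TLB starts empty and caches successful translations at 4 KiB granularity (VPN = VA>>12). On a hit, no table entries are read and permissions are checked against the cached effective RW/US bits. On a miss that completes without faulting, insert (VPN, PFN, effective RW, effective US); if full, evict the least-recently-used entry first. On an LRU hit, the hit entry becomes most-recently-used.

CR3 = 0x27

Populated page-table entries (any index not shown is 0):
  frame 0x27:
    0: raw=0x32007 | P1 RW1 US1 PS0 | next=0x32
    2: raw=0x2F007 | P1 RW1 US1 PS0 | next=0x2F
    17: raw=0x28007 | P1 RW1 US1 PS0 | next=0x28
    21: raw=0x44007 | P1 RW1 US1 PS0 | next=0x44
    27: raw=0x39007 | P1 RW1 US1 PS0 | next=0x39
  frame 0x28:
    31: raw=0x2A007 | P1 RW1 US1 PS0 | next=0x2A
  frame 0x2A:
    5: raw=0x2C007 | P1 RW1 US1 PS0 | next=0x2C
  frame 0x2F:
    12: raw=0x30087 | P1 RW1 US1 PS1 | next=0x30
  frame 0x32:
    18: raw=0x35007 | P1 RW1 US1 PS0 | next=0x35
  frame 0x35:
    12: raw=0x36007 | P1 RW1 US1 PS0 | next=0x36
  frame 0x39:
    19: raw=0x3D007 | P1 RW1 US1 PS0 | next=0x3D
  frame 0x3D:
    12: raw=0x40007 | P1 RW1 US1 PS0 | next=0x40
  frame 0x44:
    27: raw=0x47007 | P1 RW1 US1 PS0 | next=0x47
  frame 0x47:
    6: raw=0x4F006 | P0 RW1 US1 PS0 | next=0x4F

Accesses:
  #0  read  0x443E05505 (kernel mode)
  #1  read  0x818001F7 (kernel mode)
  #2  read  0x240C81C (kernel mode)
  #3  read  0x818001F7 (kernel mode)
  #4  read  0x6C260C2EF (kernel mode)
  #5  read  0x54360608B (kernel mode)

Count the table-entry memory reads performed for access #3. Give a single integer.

Trace:
#0 VA=0x443E05505 (r,kernel):
  [0] read 0x27 idx=17: raw=0x28007 flags P=1 W=1 U=1 S=0
  [1] read 0x28 idx=31: raw=0x2A007 flags P=1 W=1 U=1 S=0
  [2] read 0x2A idx=5: raw=0x2C007 flags P=1 W=1 U=1 S=0
  → PA=0x2C505  (3 entries read)
#1 VA=0x818001F7 (r,kernel):
  [0] read 0x27 idx=2: raw=0x2F007 flags P=1 W=1 U=1 S=0
  [1] read 0x2F idx=12: raw=0x30087 flags P=1 W=1 U=1 S=1
  → PA=0x301F7 (huge @L1)  (2 entries read)
#2 VA=0x240C81C (r,kernel):
  [0] read 0x27 idx=0: raw=0x32007 flags P=1 W=1 U=1 S=0
  [1] read 0x32 idx=18: raw=0x35007 flags P=1 W=1 U=1 S=0
  [2] read 0x35 idx=12: raw=0x36007 flags P=1 W=1 U=1 S=0
  → PA=0x3681C  (3 entries read)
#3 VA=0x818001F7 (r,kernel):
  TLB hit vpn=0x81800 → PA=0x301F7
#4 VA=0x6C260C2EF (r,kernel):
  [0] read 0x27 idx=27: raw=0x39007 flags P=1 W=1 U=1 S=0
  [1] read 0x39 idx=19: raw=0x3D007 flags P=1 W=1 U=1 S=0
  [2] read 0x3D idx=12: raw=0x40007 flags P=1 W=1 U=1 S=0
  → PA=0x402EF  (3 entries read)
#5 VA=0x54360608B (r,kernel):
  [0] read 0x27 idx=21: raw=0x44007 flags P=1 W=1 U=1 S=0
  [1] read 0x44 idx=27: raw=0x47007 flags P=1 W=1 U=1 S=0
  [2] read 0x47 idx=6: raw=0x4F006 flags P=0 W=1 U=1 S=0
  → PAGE_NOT_PRESENT  (3 entries read)

Entries read for #3: 0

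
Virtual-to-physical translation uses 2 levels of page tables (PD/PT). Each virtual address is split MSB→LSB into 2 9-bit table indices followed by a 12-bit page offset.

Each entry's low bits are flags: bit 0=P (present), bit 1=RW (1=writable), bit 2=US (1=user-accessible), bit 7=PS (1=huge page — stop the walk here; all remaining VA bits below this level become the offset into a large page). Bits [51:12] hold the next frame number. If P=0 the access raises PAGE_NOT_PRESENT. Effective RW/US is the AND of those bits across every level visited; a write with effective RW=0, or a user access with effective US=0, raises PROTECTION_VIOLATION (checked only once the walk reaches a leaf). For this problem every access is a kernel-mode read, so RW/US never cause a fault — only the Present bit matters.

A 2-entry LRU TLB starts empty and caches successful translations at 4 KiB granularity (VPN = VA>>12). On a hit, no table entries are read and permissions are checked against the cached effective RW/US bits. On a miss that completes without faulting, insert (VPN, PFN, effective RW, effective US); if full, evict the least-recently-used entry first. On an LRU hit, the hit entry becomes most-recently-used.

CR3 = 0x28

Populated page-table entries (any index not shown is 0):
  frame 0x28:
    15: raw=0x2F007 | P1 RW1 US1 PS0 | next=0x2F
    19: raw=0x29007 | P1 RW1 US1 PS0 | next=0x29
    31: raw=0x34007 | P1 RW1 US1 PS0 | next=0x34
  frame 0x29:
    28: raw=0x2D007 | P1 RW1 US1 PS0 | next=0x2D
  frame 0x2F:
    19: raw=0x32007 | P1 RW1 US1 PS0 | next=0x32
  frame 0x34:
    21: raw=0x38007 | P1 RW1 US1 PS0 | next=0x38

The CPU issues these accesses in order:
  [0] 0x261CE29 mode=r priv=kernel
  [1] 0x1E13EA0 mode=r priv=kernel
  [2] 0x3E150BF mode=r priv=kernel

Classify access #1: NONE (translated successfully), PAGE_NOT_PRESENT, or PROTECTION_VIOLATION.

Trace:
#0 VA=0x261CE29 (r,kernel):
  L0: frame=0x28 idx=19 entry=0x29007 [P=1 RW=1 US=1 PS=0]
  L1: frame=0x29 idx=28 entry=0x2D007 [P=1 RW=1 US=1 PS=0]
  ✓ 0x2DE29  — 2 lookups
#1 VA=0x1E13EA0 (r,kernel):
  L0: frame=0x28 idx=15 entry=0x2F007 [P=1 RW=1 US=1 PS=0]
  L1: frame=0x2F idx=19 entry=0x32007 [P=1 RW=1 US=1 PS=0]
  ✓ 0x32EA0  — 2 lookups
#2 VA=0x3E150BF (r,kernel):
  L0: frame=0x28 idx=31 entry=0x34007 [P=1 RW=1 US=1 PS=0]
  L1: frame=0x34 idx=21 entry=0x38007 [P=1 RW=1 US=1 PS=0]
  ✓ 0x380BF  — 2 lookups

Access #1 fault: NONE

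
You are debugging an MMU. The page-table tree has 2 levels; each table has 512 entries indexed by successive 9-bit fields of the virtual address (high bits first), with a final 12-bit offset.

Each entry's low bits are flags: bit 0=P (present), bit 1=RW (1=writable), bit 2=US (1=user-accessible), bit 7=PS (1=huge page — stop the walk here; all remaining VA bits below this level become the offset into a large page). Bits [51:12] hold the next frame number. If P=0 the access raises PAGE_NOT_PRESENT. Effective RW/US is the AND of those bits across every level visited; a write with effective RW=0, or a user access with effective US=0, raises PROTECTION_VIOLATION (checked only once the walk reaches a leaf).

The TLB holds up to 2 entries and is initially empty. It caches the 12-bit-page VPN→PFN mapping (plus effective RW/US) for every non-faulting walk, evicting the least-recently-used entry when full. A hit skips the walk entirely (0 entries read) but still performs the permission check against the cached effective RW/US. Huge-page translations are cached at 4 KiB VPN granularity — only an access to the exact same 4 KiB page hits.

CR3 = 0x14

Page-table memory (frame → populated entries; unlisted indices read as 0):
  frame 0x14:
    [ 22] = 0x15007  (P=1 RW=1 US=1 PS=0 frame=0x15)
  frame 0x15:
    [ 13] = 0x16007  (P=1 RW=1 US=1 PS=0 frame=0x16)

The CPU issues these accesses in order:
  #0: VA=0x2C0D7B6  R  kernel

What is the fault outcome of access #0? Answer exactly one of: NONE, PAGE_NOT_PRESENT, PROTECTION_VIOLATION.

Walk each access:
#0 VA=0x2C0D7B6 (r,kernel):
  L0 @0x14[22] → 0x15007  P=1,RW=1,US=1,PS=0
  L1 @0x15[13] → 0x16007  P=1,RW=1,US=1,PS=0
  ✓ 0x167B6  — 2 lookups

Access #0 fault: NONE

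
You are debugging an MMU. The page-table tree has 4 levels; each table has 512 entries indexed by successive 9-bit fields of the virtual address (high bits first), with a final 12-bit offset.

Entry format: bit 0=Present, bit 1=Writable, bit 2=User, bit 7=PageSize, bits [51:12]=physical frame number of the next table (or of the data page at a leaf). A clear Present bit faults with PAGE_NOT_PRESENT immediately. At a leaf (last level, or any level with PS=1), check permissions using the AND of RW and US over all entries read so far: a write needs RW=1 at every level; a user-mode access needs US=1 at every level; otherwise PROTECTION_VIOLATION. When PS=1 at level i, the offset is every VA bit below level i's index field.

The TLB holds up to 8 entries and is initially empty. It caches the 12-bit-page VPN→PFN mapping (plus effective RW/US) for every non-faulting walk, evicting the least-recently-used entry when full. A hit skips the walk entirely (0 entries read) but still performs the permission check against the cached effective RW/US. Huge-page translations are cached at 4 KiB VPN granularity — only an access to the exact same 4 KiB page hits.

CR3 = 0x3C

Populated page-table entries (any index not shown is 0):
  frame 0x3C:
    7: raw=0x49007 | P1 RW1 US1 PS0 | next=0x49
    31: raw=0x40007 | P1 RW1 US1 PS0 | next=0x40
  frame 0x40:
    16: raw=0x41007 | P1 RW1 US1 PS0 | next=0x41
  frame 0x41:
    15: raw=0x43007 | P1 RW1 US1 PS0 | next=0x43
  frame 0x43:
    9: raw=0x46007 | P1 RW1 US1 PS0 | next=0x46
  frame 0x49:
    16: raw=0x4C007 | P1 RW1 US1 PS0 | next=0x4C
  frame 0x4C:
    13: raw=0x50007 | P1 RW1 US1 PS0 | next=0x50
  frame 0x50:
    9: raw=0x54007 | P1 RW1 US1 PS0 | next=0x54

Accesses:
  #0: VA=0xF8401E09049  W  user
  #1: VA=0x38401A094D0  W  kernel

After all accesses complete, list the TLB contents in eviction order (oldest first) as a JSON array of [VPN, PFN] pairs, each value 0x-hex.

Walk each access:
#0 VA=0xF8401E09049 (w,user):
  [0] read 0x3C idx=31: raw=0x40007 flags P=1 W=1 U=1 S=0
  [1] read 0x40 idx=16: raw=0x41007 flags P=1 W=1 U=1 S=0
  [2] read 0x41 idx=15: raw=0x43007 flags P=1 W=1 U=1 S=0
  [3] read 0x43 idx=9: raw=0x46007 flags P=1 W=1 U=1 S=0
  ✓ 0x46049  — 4 lookups
#1 VA=0x38401A094D0 (w,kernel):
  [0] read 0x3C idx=7: raw=0x49007 flags P=1 W=1 U=1 S=0
  [1] read 0x49 idx=16: raw=0x4C007 flags P=1 W=1 U=1 S=0
  [2] read 0x4C idx=13: raw=0x50007 flags P=1 W=1 U=1 S=0
  [3] read 0x50 idx=9: raw=0x54007 flags P=1 W=1 U=1 S=0
  ✓ 0x544D0  — 4 lookups

TLB: [["0xF8401E09", "0x46"], ["0x38401A09", "0x54"]]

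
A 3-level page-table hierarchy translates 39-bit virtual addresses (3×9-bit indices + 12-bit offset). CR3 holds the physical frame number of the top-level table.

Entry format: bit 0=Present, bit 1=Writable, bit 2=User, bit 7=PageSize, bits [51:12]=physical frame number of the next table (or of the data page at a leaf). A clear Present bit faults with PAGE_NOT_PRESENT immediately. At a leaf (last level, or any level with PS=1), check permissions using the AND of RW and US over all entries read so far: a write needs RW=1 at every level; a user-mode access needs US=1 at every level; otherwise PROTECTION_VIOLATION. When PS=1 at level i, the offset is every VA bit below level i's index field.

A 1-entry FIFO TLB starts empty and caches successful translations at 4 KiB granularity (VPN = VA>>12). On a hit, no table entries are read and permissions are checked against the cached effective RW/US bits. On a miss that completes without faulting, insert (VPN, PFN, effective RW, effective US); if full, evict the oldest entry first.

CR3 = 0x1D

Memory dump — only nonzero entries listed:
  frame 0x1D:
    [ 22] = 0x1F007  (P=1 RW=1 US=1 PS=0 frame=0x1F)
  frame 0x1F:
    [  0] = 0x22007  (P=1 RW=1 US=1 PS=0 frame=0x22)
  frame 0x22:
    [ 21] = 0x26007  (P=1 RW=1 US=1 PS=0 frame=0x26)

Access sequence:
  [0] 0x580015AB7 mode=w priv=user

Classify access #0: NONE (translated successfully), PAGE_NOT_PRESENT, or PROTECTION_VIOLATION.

Trace:
#0 VA=0x580015AB7 (w,user):
  L0 @0x1D[22] → 0x1F007  P=1,RW=1,US=1,PS=0
  L1 @0x1F[0] → 0x22007  P=1,RW=1,US=1,PS=0
  L2 @0x22[21] → 0x26007  P=1,RW=1,US=1,PS=0
  ⇒ phys 0x26AB7  [3 reads]

Access #0 fault: NONE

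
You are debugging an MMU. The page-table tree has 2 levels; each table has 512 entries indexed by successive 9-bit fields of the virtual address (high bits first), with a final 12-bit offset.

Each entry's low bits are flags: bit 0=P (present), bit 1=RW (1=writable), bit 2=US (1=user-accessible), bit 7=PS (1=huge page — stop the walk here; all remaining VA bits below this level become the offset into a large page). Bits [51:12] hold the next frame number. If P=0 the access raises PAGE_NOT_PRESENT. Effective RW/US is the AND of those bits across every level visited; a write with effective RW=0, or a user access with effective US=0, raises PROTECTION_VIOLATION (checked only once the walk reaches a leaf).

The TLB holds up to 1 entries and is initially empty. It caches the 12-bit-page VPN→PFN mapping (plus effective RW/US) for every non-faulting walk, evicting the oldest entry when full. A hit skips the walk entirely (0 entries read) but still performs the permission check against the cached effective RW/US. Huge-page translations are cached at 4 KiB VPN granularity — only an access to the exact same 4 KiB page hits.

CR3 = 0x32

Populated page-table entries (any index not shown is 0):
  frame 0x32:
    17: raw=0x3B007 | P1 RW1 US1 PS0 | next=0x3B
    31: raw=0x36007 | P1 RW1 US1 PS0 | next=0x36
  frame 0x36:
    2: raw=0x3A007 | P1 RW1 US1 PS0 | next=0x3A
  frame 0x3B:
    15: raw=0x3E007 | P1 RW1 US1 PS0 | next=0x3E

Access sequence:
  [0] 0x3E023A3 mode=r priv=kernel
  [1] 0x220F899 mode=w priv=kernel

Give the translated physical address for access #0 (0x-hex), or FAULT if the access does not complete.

Walk each access:
#0 VA=0x3E023A3 (r,kernel):
  [0] read 0x32 idx=31: raw=0x36007 flags P=1 W=1 U=1 S=0
  [1] read 0x36 idx=2: raw=0x3A007 flags P=1 W=1 U=1 S=0
  ✓ 0x3A3A3  — 2 lookups
#1 VA=0x220F899 (w,kernel):
  [0] read 0x32 idx=17: raw=0x3B007 flags P=1 W=1 U=1 S=0
  [1] read 0x3B idx=15: raw=0x3E007 flags P=1 W=1 U=1 S=0
  ✓ 0x3E899  — 2 lookups

Access #0 PA: 0x3A3A3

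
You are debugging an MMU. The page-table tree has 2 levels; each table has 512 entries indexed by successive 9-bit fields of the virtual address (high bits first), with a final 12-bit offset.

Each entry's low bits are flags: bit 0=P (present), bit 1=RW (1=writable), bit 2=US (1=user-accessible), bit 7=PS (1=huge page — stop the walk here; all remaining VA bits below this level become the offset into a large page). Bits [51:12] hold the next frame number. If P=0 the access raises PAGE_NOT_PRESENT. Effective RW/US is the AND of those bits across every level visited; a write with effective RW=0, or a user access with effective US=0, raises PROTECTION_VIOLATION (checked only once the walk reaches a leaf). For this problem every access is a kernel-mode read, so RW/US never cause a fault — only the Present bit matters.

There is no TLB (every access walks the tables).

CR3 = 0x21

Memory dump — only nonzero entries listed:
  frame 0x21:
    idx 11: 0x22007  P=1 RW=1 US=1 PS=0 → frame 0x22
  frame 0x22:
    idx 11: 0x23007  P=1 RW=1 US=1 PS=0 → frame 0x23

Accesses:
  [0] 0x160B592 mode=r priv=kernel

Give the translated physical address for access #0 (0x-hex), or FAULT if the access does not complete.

Trace:
#0 VA=0x160B592 (r,kernel):
  L0 @0x21[11] → 0x22007  P=1,RW=1,US=1,PS=0
  L1 @0x22[11] → 0x23007  P=1,RW=1,US=1,PS=0
  ⇒ phys 0x23592  [2 reads]

Access #0 PA: 0x23592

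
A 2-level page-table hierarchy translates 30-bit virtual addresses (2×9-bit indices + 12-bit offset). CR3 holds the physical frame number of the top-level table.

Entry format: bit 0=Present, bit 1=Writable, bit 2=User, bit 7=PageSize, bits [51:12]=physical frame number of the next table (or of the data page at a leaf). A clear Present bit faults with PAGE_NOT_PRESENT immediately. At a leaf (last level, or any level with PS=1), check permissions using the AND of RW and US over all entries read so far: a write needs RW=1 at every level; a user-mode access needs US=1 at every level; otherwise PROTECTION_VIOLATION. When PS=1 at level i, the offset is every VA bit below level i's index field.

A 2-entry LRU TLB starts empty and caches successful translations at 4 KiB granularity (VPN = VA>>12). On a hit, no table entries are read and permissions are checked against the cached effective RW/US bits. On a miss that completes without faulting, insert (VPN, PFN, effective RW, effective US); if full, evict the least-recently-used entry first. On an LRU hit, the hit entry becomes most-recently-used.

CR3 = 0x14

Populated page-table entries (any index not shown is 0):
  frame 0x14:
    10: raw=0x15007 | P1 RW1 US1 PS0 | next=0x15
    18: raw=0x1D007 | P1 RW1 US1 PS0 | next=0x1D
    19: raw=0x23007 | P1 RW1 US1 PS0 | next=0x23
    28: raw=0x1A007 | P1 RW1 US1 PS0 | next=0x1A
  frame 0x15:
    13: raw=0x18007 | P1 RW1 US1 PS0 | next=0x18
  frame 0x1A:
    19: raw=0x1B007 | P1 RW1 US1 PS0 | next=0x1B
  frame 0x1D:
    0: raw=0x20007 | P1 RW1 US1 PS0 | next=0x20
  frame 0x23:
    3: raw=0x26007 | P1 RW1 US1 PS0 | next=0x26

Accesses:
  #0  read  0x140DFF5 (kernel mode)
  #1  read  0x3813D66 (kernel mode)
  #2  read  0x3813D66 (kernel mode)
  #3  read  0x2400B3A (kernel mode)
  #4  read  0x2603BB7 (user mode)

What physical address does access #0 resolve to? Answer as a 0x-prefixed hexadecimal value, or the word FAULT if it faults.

Walk each access:
#0 VA=0x140DFF5 (r,kernel):
  L0 @0x14[10] → 0x15007  P=1,RW=1,US=1,PS=0
  L1 @0x15[13] → 0x18007  P=1,RW=1,US=1,PS=0
  ✓ 0x18FF5  — 2 lookups
#1 VA=0x3813D66 (r,kernel):
  L0 @0x14[28] → 0x1A007  P=1,RW=1,US=1,PS=0
  L1 @0x1A[19] → 0x1B007  P=1,RW=1,US=1,PS=0
  ✓ 0x1BD66  — 2 lookups
#2 VA=0x3813D66 (r,kernel):
  TLB hit vpn=0x3813 → PA=0x1BD66
#3 VA=0x2400B3A (r,kernel):
  L0 @0x14[18] → 0x1D007  P=1,RW=1,US=1,PS=0
  L1 @0x1D[0] → 0x20007  P=1,RW=1,US=1,PS=0
  ✓ 0x20B3A  — 2 lookups
#4 VA=0x2603BB7 (r,user):
  L0 @0x14[19] → 0x23007  P=1,RW=1,US=1,PS=0
  L1 @0x23[3] → 0x26007  P=1,RW=1,US=1,PS=0
  ✓ 0x26BB7  — 2 lookups

Access #0 PA: 0x18FF5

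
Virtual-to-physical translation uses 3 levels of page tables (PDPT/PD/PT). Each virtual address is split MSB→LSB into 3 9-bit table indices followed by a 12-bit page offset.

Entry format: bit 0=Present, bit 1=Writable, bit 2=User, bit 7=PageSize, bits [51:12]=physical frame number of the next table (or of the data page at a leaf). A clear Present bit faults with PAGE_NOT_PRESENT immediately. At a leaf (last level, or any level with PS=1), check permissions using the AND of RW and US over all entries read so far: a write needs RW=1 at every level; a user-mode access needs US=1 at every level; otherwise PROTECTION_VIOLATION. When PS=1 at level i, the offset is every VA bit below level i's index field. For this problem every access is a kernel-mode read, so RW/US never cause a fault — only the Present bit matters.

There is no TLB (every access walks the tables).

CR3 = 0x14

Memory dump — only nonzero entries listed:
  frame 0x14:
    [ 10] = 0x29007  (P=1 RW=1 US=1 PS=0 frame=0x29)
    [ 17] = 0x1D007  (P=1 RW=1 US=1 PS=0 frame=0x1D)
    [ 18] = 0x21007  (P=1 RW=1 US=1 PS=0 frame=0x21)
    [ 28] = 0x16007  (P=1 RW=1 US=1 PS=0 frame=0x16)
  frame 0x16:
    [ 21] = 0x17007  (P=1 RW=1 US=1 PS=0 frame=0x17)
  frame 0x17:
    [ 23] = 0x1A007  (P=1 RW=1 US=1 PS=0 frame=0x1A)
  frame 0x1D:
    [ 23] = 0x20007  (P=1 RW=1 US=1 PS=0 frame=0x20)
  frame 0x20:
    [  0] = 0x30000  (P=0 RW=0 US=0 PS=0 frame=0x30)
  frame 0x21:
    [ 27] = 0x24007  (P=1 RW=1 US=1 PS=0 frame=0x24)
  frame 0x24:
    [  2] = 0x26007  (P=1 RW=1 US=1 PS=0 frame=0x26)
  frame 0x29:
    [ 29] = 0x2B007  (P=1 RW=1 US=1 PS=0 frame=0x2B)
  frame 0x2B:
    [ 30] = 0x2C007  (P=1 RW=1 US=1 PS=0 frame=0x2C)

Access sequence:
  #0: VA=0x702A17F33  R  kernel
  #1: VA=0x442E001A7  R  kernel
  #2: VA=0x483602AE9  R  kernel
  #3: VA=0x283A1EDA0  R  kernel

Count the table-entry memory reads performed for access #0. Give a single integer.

Walk each access:
#0 VA=0x702A17F33 (r,kernel):
  L0: frame=0x14 idx=28 entry=0x16007 [P=1 RW=1 US=1 PS=0]
  L1: frame=0x16 idx=21 entry=0x17007 [P=1 RW=1 US=1 PS=0]
  L2: frame=0x17 idx=23 entry=0x1A007 [P=1 RW=1 US=1 PS=0]
  → PA=0x1AF33  (3 entries read)
#1 VA=0x442E001A7 (r,kernel):
  L0: frame=0x14 idx=17 entry=0x1D007 [P=1 RW=1 US=1 PS=0]
  L1: frame=0x1D idx=23 entry=0x20007 [P=1 RW=1 US=1 PS=0]
  L2: frame=0x20 idx=0 entry=0x30000 [P=0 RW=0 US=0 PS=0]
  ✗ PAGE_NOT_PRESENT  [3 reads]
#2 VA=0x483602AE9 (r,kernel):
  L0: frame=0x14 idx=18 entry=0x21007 [P=1 RW=1 US=1 PS=0]
  L1: frame=0x21 idx=27 entry=0x24007 [P=1 RW=1 US=1 PS=0]
  L2: frame=0x24 idx=2 entry=0x26007 [P=1 RW=1 US=1 PS=0]
  → PA=0x26AE9  (3 entries read)
#3 VA=0x283A1EDA0 (r,kernel):
  L0: frame=0x14 idx=10 entry=0x29007 [P=1 RW=1 US=1 PS=0]
  L1: frame=0x29 idx=29 entry=0x2B007 [P=1 RW=1 US=1 PS=0]
  L2: frame=0x2B idx=30 entry=0x2C007 [P=1 RW=1 US=1 PS=0]
  → PA=0x2CDA0  (3 entries read)

Entries read for #0: 3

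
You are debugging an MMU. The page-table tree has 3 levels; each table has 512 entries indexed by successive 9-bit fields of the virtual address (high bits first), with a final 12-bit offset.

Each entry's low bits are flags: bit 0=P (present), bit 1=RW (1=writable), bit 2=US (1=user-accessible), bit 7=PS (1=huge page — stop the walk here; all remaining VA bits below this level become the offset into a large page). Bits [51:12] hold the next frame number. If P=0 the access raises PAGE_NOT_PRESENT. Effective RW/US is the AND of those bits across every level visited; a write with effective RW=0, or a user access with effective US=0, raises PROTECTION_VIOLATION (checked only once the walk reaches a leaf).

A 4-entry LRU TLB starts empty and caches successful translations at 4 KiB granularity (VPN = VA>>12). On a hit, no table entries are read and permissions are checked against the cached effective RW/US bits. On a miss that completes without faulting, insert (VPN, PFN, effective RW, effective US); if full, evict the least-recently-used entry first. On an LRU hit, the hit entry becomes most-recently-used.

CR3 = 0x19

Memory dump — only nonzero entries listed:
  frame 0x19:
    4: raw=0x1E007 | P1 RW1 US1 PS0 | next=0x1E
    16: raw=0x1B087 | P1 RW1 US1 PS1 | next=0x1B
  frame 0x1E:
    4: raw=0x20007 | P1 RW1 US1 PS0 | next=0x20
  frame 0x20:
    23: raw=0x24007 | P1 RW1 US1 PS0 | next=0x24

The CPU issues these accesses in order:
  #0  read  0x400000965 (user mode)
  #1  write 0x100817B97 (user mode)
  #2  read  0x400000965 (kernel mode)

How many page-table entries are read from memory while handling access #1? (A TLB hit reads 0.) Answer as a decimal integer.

Walk each access:
#0 VA=0x400000965 (r,user):
  L0: frame=0x19 idx=16 entry=0x1B087 [P=1 RW=1 US=1 PS=1]
  → PA=0x1B965 (huge @L0)  (1 entries read)
#1 VA=0x100817B97 (w,user):
  L0: frame=0x19 idx=4 entry=0x1E007 [P=1 RW=1 US=1 PS=0]
  L1: frame=0x1E idx=4 entry=0x20007 [P=1 RW=1 US=1 PS=0]
  L2: frame=0x20 idx=23 entry=0x24007 [P=1 RW=1 US=1 PS=0]
  → PA=0x24B97  (3 entries read)
#2 VA=0x400000965 (r,kernel):
  TLB hit vpn=0x400000 → PA=0x1B965

Entries read for #1: 3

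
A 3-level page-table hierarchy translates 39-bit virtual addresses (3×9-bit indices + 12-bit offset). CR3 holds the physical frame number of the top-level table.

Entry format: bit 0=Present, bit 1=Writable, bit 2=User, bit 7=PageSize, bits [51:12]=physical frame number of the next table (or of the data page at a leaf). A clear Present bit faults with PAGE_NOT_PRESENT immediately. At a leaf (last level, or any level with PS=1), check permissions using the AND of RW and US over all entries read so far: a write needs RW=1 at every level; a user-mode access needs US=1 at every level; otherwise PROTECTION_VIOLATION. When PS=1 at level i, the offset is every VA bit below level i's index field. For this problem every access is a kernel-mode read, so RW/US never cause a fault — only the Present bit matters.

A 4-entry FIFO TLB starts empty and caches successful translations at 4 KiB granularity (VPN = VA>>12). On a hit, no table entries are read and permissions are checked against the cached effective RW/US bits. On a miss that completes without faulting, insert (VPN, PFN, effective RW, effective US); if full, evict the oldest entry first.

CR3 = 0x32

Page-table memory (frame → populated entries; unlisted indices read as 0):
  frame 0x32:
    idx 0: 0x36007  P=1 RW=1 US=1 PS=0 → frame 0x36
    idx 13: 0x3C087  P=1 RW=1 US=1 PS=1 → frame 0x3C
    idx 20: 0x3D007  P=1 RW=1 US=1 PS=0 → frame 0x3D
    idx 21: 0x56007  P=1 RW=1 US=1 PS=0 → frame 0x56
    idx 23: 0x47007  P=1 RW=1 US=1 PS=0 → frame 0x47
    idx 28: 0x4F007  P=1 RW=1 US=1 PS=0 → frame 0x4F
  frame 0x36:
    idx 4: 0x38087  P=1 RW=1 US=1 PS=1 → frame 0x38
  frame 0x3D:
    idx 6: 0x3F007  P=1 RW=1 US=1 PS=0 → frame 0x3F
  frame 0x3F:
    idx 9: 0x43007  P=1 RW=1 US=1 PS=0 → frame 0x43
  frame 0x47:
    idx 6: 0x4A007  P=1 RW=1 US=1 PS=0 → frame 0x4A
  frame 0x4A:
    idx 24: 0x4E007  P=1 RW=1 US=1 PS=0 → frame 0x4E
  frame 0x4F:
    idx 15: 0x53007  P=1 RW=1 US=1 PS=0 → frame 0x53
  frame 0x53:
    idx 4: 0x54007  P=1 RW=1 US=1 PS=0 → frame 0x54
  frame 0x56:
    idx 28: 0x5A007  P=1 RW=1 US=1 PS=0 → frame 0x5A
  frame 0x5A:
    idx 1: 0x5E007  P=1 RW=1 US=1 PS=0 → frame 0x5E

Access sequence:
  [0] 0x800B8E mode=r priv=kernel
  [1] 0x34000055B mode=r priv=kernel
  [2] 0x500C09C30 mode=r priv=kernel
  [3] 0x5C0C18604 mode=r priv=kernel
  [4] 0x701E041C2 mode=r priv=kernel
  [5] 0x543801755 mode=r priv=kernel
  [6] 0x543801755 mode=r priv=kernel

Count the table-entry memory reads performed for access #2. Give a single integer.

Per-access translation:
#0 VA=0x800B8E (r,kernel):
  L0 @0x32[0] → 0x36007  P=1,RW=1,US=1,PS=0
  L1 @0x36[4] → 0x38087  P=1,RW=1,US=1,PS=1
  ✓ 0x38B8E (huge @L1)  — 2 lookups
#1 VA=0x34000055B (r,kernel):
  L0 @0x32[13] → 0x3C087  P=1,RW=1,US=1,PS=1
  ✓ 0x3C55B (huge @L0)  — 1 lookups
#2 VA=0x500C09C30 (r,kernel):
  L0 @0x32[20] → 0x3D007  P=1,RW=1,US=1,PS=0
  L1 @0x3D[6] → 0x3F007  P=1,RW=1,US=1,PS=0
  L2 @0x3F[9] → 0x43007  P=1,RW=1,US=1,PS=0
  ✓ 0x43C30  — 3 lookups
#3 VA=0x5C0C18604 (r,kernel):
  L0 @0x32[23] → 0x47007  P=1,RW=1,US=1,PS=0
  L1 @0x47[6] → 0x4A007  P=1,RW=1,US=1,PS=0
  L2 @0x4A[24] → 0x4E007  P=1,RW=1,US=1,PS=0
  ✓ 0x4E604  — 3 lookups
#4 VA=0x701E041C2 (r,kernel):
  L0 @0x32[28] → 0x4F007  P=1,RW=1,US=1,PS=0
  L1 @0x4F[15] → 0x53007  P=1,RW=1,US=1,PS=0
  L2 @0x53[4] → 0x54007  P=1,RW=1,US=1,PS=0
  ✓ 0x541C2  — 3 lookups
#5 VA=0x543801755 (r,kernel):
  L0 @0x32[21] → 0x56007  P=1,RW=1,US=1,PS=0
  L1 @0x56[28] → 0x5A007  P=1,RW=1,US=1,PS=0
  L2 @0x5A[1] → 0x5E007  P=1,RW=1,US=1,PS=0
  ✓ 0x5E755  — 3 lookups
#6 VA=0x543801755 (r,kernel):
  TLB hit vpn=0x543801 → PA=0x5E755

Entries read for #2: 3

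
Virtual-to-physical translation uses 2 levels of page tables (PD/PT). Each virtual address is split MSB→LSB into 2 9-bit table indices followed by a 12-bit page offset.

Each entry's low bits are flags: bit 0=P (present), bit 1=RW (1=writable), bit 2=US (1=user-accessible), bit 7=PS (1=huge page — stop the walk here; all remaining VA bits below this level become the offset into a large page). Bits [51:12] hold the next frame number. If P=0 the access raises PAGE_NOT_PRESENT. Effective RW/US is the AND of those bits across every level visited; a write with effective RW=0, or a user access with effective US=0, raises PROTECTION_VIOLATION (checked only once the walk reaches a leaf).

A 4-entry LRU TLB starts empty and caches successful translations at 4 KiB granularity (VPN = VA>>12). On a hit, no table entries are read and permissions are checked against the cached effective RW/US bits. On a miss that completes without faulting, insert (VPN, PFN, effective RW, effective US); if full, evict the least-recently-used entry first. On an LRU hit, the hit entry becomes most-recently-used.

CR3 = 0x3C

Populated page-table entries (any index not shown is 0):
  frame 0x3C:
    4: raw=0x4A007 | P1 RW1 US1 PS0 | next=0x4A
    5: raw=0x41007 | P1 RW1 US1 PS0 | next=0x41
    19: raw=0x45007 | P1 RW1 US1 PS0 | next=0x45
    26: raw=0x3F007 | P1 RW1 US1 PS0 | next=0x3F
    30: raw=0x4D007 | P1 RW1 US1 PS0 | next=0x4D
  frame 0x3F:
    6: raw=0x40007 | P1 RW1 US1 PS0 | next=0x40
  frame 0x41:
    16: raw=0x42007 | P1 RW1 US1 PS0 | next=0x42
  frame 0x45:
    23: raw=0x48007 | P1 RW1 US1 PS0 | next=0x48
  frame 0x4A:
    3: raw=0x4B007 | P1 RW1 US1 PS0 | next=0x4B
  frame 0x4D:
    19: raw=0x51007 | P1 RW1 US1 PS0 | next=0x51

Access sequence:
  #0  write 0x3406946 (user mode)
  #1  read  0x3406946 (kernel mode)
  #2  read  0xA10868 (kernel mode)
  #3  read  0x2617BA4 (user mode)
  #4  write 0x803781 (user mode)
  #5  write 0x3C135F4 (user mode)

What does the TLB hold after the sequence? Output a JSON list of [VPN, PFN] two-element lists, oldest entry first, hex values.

Walk each access:
#0 VA=0x3406946 (w,user):
  [0] read 0x3C idx=26: raw=0x3F007 flags P=1 W=1 U=1 S=0
  [1] read 0x3F idx=6: raw=0x40007 flags P=1 W=1 U=1 S=0
  ✓ 0x40946  — 2 lookups
#1 VA=0x3406946 (r,kernel):
  TLB hit vpn=0x3406 → PA=0x40946
#2 VA=0xA10868 (r,kernel):
  [0] read 0x3C idx=5: raw=0x41007 flags P=1 W=1 U=1 S=0
  [1] read 0x41 idx=16: raw=0x42007 flags P=1 W=1 U=1 S=0
  ✓ 0x42868  — 2 lookups
#3 VA=0x2617BA4 (r,user):
  [0] read 0x3C idx=19: raw=0x45007 flags P=1 W=1 U=1 S=0
  [1] read 0x45 idx=23: raw=0x48007 flags P=1 W=1 U=1 S=0
  ✓ 0x48BA4  — 2 lookups
#4 VA=0x803781 (w,user):
  [0] read 0x3C idx=4: raw=0x4A007 flags P=1 W=1 U=1 S=0
  [1] read 0x4A idx=3: raw=0x4B007 flags P=1 W=1 U=1 S=0
  ✓ 0x4B781  — 2 lookups
#5 VA=0x3C135F4 (w,user):
  [0] read 0x3C idx=30: raw=0x4D007 flags P=1 W=1 U=1 S=0
  [1] read 0x4D idx=19: raw=0x51007 flags P=1 W=1 U=1 S=0
  ✓ 0x515F4  — 2 lookups

TLB: [["0xA10", "0x42"], ["0x2617", "0x48"], ["0x803", "0x4B"], ["0x3C13", "0x51"]]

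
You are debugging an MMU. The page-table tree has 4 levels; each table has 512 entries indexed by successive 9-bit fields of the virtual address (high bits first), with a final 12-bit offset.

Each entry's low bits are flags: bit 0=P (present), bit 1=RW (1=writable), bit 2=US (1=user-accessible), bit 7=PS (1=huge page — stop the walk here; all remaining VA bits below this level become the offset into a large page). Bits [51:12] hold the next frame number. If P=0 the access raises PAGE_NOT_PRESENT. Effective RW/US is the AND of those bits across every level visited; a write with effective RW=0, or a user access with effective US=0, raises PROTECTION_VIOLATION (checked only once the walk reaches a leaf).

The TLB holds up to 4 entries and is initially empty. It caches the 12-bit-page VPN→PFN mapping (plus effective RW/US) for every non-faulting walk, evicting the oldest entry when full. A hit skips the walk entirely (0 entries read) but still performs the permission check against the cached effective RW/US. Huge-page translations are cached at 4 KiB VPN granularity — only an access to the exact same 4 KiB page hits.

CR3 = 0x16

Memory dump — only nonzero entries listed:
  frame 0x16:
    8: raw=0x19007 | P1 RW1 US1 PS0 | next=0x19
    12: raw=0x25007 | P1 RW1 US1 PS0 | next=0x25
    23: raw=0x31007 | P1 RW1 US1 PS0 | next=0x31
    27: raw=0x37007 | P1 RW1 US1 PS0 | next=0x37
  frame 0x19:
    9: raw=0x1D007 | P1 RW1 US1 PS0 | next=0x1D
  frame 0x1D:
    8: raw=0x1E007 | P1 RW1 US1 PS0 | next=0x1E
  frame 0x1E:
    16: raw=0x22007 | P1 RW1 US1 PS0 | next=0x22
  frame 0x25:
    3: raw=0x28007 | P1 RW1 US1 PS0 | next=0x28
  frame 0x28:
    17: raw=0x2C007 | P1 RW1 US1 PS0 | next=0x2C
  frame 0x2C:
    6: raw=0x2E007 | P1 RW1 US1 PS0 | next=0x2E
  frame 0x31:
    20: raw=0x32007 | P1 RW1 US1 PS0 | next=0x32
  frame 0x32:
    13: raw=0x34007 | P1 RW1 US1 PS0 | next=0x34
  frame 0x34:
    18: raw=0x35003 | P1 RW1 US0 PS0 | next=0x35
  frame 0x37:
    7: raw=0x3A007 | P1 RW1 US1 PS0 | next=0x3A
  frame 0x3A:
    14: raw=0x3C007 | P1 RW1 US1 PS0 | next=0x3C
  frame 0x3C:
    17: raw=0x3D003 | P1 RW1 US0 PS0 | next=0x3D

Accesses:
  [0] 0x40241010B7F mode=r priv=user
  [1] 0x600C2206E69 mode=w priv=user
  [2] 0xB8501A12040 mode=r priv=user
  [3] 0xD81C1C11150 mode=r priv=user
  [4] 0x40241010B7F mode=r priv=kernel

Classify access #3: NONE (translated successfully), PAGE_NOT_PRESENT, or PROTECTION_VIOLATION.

Walk each access:
#0 VA=0x40241010B7F (r,user):
  L0 @0x16[8] → 0x19007  P=1,RW=1,US=1,PS=0
  L1 @0x19[9] → 0x1D007  P=1,RW=1,US=1,PS=0
  L2 @0x1D[8] → 0x1E007  P=1,RW=1,US=1,PS=0
  L3 @0x1E[16] → 0x22007  P=1,RW=1,US=1,PS=0
  ⇒ phys 0x22B7F  [4 reads]
#1 VA=0x600C2206E69 (w,user):
  L0 @0x16[12] → 0x25007  P=1,RW=1,US=1,PS=0
  L1 @0x25[3] → 0x28007  P=1,RW=1,US=1,PS=0
  L2 @0x28[17] → 0x2C007  P=1,RW=1,US=1,PS=0
  L3 @0x2C[6] → 0x2E007  P=1,RW=1,US=1,PS=0
  ⇒ phys 0x2EE69  [4 reads]
#2 VA=0xB8501A12040 (r,user):
  L0 @0x16[23] → 0x31007  P=1,RW=1,US=1,PS=0
  L1 @0x31[20] → 0x32007  P=1,RW=1,US=1,PS=0
  L2 @0x32[13] → 0x34007  P=1,RW=1,US=1,PS=0
  L3 @0x34[18] → 0x35003  P=1,RW=1,US=0,PS=0
  ⇒ fault: PROTECTION_VIOLATION  — 4 lookups
#3 VA=0xD81C1C11150 (r,user):
  L0 @0x16[27] → 0x37007  P=1,RW=1,US=1,PS=0
  L1 @0x37[7] → 0x3A007  P=1,RW=1,US=1,PS=0
  L2 @0x3A[14] → 0x3C007  P=1,RW=1,US=1,PS=0
  L3 @0x3C[17] → 0x3D003  P=1,RW=1,US=0,PS=0
  ⇒ fault: PROTECTION_VIOLATION  — 4 lookups
#4 VA=0x40241010B7F (r,kernel):
  TLB hit vpn=0x40241010 → PA=0x22B7F

Access #3 fault: PROTECTION_VIOLATION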